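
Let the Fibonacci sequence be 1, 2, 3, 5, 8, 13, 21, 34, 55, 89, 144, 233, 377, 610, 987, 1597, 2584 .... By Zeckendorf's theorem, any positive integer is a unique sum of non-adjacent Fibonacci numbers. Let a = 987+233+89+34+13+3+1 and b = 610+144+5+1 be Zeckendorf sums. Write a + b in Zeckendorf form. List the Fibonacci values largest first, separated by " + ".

The two numbers are 1360 and 760, so their sum is 2120.
Greedily peel off the largest Fibonacci term at each step:
take 1597 (≤ 2120); 2120 − 1597 = 523
take 377 (≤ 523); 523 − 377 = 146
take 144 (≤ 146); 146 − 144 = 2
take 2 (≤ 2); 2 − 2 = 0

1597 + 377 + 144 + 2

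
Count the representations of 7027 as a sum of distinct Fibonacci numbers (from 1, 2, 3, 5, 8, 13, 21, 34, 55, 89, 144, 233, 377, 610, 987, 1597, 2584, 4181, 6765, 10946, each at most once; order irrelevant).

Starting from the Zeckendorf form and repeatedly splitting a term F_k into F_{k−1} + F_{k−2} (when neither is already used) reaches every representation.
7027 = 6765+233+21+8 = 6765+233+21+5+3 = 6765+144+89+21+8 = … (57 more), for 60 in all.

60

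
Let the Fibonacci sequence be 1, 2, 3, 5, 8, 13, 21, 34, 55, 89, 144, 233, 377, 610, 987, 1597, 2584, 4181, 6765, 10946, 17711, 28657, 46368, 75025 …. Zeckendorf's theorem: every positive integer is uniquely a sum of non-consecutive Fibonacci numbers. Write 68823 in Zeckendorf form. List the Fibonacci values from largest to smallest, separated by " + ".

Greedily peel off the largest Fibonacci term at each step:
take 46368 (≤ 68823); 68823 − 46368 = 22455
take 17711 (≤ 22455); 22455 − 17711 = 4744
take 4181 (≤ 4744); 4744 − 4181 = 563
take 377 (≤ 563); 563 − 377 = 186
take 144 (≤ 186); 186 − 144 = 42
take 34 (≤ 42); 42 − 34 = 8
take 8 (≤ 8); 8 − 8 = 0
So 68823 = 46368 + 17711 + 4181 + 377 + 144 + 34 + 8, with no two terms consecutive in the sequence.

46368 + 17711 + 4181 + 377 + 144 + 34 + 8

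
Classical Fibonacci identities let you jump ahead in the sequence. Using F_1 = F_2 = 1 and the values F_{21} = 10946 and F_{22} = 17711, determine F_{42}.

267914296

By the doubling identity F_{2k} = F_k(2F_{k+1} − F_k): F_{42} = 10946·(2·17711 − 10946) = 10946·24476 = 267914296.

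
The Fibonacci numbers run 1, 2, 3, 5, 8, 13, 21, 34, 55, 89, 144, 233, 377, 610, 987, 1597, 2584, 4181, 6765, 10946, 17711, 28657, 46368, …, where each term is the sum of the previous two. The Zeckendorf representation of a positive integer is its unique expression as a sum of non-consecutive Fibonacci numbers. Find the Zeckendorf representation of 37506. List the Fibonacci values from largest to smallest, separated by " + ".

37506: greatest Fibonacci not exceeding it is 28657, leaving 8849
8849: greatest Fibonacci not exceeding it is 6765, leaving 2084
2084: greatest Fibonacci not exceeding it is 1597, leaving 487
487: greatest Fibonacci not exceeding it is 377, leaving 110
110: greatest Fibonacci not exceeding it is 89, leaving 21
21: greatest Fibonacci not exceeding it is 21, leaving 0
So 37506 = 28657 + 6765 + 1597 + 377 + 89 + 21, with no two terms consecutive in the sequence.

28657 + 6765 + 1597 + 377 + 89 + 21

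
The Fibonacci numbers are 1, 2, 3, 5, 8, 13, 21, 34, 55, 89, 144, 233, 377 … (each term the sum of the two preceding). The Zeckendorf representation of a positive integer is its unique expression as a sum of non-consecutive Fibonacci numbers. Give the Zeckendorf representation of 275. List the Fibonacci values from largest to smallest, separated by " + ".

subtract 233 from 275: 42 remains
subtract 34 from 42: 8 remains
subtract 8 from 8: 0 remains
So 275 = 233 + 34 + 8, with no two terms consecutive in the sequence.

233 + 34 + 8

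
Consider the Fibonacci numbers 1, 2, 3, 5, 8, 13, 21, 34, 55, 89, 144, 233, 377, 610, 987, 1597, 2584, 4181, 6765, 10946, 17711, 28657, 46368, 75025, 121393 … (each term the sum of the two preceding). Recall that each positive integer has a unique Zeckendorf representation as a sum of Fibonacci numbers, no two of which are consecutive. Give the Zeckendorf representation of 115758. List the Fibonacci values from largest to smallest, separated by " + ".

Greedy algorithm:
largest Fibonacci ≤ 115758 is 75025; 115758 − 75025 = 40733
largest Fibonacci ≤ 40733 is 28657; 40733 − 28657 = 12076
largest Fibonacci ≤ 12076 is 10946; 12076 − 10946 = 1130
largest Fibonacci ≤ 1130 is 987; 1130 − 987 = 143
largest Fibonacci ≤ 143 is 89; 143 − 89 = 54
largest Fibonacci ≤ 54 is 34; 54 − 34 = 20
largest Fibonacci ≤ 20 is 13; 20 − 13 = 7
largest Fibonacci ≤ 7 is 5; 7 − 5 = 2
largest Fibonacci ≤ 2 is 2; 2 − 2 = 0
So 115758 = 75025 + 28657 + 10946 + 987 + 89 + 34 + 13 + 5 + 2, with no two terms consecutive in the sequence.

75025 + 28657 + 10946 + 987 + 89 + 34 + 13 + 5 + 2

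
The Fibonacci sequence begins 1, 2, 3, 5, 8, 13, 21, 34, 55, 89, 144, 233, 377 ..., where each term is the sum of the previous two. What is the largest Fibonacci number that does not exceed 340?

233

233 ≤ 340 < 377, so the largest Fibonacci number not exceeding 340 is 233.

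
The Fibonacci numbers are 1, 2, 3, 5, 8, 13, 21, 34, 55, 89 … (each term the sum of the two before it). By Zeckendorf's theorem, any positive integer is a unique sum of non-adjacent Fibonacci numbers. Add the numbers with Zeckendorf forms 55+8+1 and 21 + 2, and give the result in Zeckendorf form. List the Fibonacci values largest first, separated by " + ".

55 + 21 + 8 + 3

The two numbers are 64 and 23, so their sum is 87.
55 ≤ 87 < 89, so take 55; remainder 32
21 ≤ 32 < 34, so take 21; remainder 11
8 ≤ 11 < 13, so take 8; remainder 3
3 ≤ 3 < 5, so take 3; remainder 0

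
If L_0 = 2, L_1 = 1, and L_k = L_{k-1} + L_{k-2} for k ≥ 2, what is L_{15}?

1364

Iterating the recurrence up to L_{8} = 47 and L_{7} = 29:
L_{9} = L_{8} + L_{7} = 47 + 29 = 76
L_{10} = L_{9} + L_{8} = 76 + 47 = 123
L_{11} = L_{10} + L_{9} = 123 + 76 = 199
L_{12} = L_{11} + L_{10} = 199 + 123 = 322
L_{13} = L_{12} + L_{11} = 322 + 199 = 521
L_{14} = L_{13} + L_{12} = 521 + 322 = 843
L_{15} = L_{14} + L_{13} = 843 + 521 = 1364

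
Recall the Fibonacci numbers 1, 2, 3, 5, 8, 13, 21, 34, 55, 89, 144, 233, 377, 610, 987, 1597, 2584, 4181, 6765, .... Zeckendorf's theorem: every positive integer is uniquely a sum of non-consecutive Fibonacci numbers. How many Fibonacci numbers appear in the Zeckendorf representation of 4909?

Greedily peel off the largest Fibonacci term at each step:
take 4181 (≤ 4909); 4909 − 4181 = 728
take 610 (≤ 728); 728 − 610 = 118
take 89 (≤ 118); 118 − 89 = 29
take 21 (≤ 29); 29 − 21 = 8
take 8 (≤ 8); 8 − 8 = 0
4909 = 4181 + 610 + 89 + 21 + 8, which has 5 terms.

5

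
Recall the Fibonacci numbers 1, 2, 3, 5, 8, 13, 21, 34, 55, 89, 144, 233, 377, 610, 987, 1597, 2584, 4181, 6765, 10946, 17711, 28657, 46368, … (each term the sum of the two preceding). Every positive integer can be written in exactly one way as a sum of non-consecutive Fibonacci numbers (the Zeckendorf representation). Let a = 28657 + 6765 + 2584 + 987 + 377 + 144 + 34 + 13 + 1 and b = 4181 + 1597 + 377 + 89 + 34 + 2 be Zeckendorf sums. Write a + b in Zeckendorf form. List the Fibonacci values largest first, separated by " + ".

The two numbers are 39562 and 6280, so their sum is 45842.
45842: greatest Fibonacci not exceeding it is 28657, leaving 17185
17185: greatest Fibonacci not exceeding it is 10946, leaving 6239
6239: greatest Fibonacci not exceeding it is 4181, leaving 2058
2058: greatest Fibonacci not exceeding it is 1597, leaving 461
461: greatest Fibonacci not exceeding it is 377, leaving 84
84: greatest Fibonacci not exceeding it is 55, leaving 29
29: greatest Fibonacci not exceeding it is 21, leaving 8
8: greatest Fibonacci not exceeding it is 8, leaving 0

28657 + 10946 + 4181 + 1597 + 377 + 55 + 21 + 8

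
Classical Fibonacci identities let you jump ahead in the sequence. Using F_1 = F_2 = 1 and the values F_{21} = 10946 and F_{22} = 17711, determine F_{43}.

433494437

By F_{2k+1} = F_k² + F_{k+1}²: F_{43} = 10946² + 17711² = 119814916 + 313679521 = 433494437.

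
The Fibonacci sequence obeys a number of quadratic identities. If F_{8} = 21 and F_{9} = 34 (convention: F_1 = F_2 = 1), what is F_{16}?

987

By the doubling identity F_{2k} = F_k(2F_{k+1} − F_k): F_{16} = 21·(2·34 − 21) = 21·47 = 987.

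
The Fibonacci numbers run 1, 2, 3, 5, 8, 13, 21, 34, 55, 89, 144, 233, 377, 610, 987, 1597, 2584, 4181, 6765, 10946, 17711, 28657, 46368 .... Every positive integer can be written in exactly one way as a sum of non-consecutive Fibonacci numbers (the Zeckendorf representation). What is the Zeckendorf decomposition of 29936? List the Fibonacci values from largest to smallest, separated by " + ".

28657 + 987 + 233 + 55 + 3 + 1

28657 ≤ 29936 < 46368, so take 28657; remainder 1279
987 ≤ 1279 < 1597, so take 987; remainder 292
233 ≤ 292 < 377, so take 233; remainder 59
55 ≤ 59 < 89, so take 55; remainder 4
3 ≤ 4 < 5, so take 3; remainder 1
1 ≤ 1 < 2, so take 1; remainder 0
So 29936 = 28657 + 987 + 233 + 55 + 3 + 1, with no two terms consecutive in the sequence.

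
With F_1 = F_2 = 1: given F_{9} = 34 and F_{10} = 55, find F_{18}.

By the doubling identity F_{2k} = F_k(2F_{k+1} − F_k): F_{18} = 34·(2·55 − 34) = 34·76 = 2584.

2584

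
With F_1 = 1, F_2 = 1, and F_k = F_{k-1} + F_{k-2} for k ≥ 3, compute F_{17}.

Iterating the recurrence up to F_{9} = 34 and F_{8} = 21:
F_{10} = F_{9} + F_{8} = 34 + 21 = 55
F_{11} = F_{10} + F_{9} = 55 + 34 = 89
F_{12} = F_{11} + F_{10} = 89 + 55 = 144
F_{13} = F_{12} + F_{11} = 144 + 89 = 233
F_{14} = F_{13} + F_{12} = 233 + 144 = 377
F_{15} = F_{14} + F_{13} = 377 + 233 = 610
F_{16} = F_{15} + F_{14} = 610 + 377 = 987
F_{17} = F_{16} + F_{15} = 987 + 610 = 1597

1597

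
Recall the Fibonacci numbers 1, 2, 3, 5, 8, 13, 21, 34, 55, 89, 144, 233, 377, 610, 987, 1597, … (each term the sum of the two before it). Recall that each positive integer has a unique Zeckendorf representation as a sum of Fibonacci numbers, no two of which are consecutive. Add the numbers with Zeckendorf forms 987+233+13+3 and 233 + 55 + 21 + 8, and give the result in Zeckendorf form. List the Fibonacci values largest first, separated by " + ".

987 + 377 + 144 + 34 + 8 + 3

The two numbers are 1236 and 317, so their sum is 1553.
largest Fibonacci ≤ 1553 is 987; 1553 − 987 = 566
largest Fibonacci ≤ 566 is 377; 566 − 377 = 189
largest Fibonacci ≤ 189 is 144; 189 − 144 = 45
largest Fibonacci ≤ 45 is 34; 45 − 34 = 11
largest Fibonacci ≤ 11 is 8; 11 − 8 = 3
largest Fibonacci ≤ 3 is 3; 3 − 3 = 0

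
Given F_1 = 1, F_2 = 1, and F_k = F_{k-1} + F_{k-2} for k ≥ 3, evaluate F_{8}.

21

F_{2} = F_{1} + F_{0} = 1 + 0 = 1
F_{3} = F_{2} + F_{1} = 1 + 1 = 2
F_{4} = F_{3} + F_{2} = 2 + 1 = 3
F_{5} = F_{4} + F_{3} = 3 + 2 = 5
F_{6} = F_{5} + F_{4} = 5 + 3 = 8
F_{7} = F_{6} + F_{5} = 8 + 5 = 13
F_{8} = F_{7} + F_{6} = 13 + 8 = 21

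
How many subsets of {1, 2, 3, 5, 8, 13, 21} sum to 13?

3

Each representation comes from the Zeckendorf form by replacing some F_k with F_{k−1} + F_{k−2} where possible.
13 = 13 = 8+5 = 8+3+2 — 3 representations.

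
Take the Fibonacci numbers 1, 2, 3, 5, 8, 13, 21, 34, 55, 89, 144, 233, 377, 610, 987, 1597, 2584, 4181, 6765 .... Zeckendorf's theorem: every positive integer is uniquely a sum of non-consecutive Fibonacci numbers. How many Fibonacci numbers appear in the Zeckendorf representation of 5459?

Greedily peel off the largest Fibonacci term at each step:
largest Fibonacci ≤ 5459 is 4181; 5459 − 4181 = 1278
largest Fibonacci ≤ 1278 is 987; 1278 − 987 = 291
largest Fibonacci ≤ 291 is 233; 291 − 233 = 58
largest Fibonacci ≤ 58 is 55; 58 − 55 = 3
largest Fibonacci ≤ 3 is 3; 3 − 3 = 0
5459 = 4181 + 987 + 233 + 55 + 3, which has 5 terms.

5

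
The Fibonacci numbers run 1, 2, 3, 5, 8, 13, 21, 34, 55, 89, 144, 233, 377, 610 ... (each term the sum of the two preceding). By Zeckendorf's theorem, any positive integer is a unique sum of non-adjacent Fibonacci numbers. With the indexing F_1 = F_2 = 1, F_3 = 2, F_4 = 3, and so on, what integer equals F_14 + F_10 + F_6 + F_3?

442

F_14 + F_10 + F_6 + F_3 = 377 + 55 + 8 + 2 = 442.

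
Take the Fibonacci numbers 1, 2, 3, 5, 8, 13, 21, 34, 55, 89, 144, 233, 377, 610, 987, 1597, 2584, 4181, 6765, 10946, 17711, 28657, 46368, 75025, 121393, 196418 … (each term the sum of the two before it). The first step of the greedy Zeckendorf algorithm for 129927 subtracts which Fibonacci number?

121393

121393 ≤ 129927 < 196418, so the largest Fibonacci number not exceeding 129927 is 121393.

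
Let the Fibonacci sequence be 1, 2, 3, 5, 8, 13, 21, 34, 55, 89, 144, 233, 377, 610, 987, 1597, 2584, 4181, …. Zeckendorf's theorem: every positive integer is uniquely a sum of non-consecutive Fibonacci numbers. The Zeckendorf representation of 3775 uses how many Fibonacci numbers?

3775: greatest Fibonacci not exceeding it is 2584, leaving 1191
1191: greatest Fibonacci not exceeding it is 987, leaving 204
204: greatest Fibonacci not exceeding it is 144, leaving 60
60: greatest Fibonacci not exceeding it is 55, leaving 5
5: greatest Fibonacci not exceeding it is 5, leaving 0
3775 = 2584 + 987 + 144 + 55 + 5, which has 5 terms.

5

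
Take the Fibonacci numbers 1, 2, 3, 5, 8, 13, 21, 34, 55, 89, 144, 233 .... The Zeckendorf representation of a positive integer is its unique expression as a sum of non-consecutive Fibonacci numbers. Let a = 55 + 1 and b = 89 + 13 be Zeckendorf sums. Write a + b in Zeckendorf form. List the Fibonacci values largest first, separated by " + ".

144 + 13 + 1

The two numbers are 56 and 102, so their sum is 158.
Greedy algorithm:
subtract 144 from 158: 14 remains
subtract 13 from 14: 1 remains
subtract 1 from 1: 0 remains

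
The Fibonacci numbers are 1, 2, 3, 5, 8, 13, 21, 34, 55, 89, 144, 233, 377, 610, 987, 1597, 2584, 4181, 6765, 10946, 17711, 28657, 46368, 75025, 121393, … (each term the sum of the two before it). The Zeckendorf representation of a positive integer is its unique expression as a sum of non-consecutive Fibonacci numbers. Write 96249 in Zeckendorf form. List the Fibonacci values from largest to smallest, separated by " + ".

75025 + 17711 + 2584 + 610 + 233 + 55 + 21 + 8 + 2

Greedy algorithm:
96249: greatest Fibonacci not exceeding it is 75025, leaving 21224
21224: greatest Fibonacci not exceeding it is 17711, leaving 3513
3513: greatest Fibonacci not exceeding it is 2584, leaving 929
929: greatest Fibonacci not exceeding it is 610, leaving 319
319: greatest Fibonacci not exceeding it is 233, leaving 86
86: greatest Fibonacci not exceeding it is 55, leaving 31
31: greatest Fibonacci not exceeding it is 21, leaving 10
10: greatest Fibonacci not exceeding it is 8, leaving 2
2: greatest Fibonacci not exceeding it is 2, leaving 0
So 96249 = 75025 + 17711 + 2584 + 610 + 233 + 55 + 21 + 8 + 2, with no two terms consecutive in the sequence.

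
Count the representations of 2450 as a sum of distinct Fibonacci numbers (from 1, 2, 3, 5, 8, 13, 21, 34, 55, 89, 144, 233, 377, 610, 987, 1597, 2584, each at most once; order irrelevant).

20

2450 = 1597+610+233+8+2 = 1597+610+233+5+3+2 = 1597+610+144+89+8+2 = … (17 more), for 20 in all.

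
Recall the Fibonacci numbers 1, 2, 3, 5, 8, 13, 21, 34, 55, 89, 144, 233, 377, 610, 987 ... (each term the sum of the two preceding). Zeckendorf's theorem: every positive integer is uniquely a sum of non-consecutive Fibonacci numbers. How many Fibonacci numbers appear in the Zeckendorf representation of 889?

6

take 610 (≤ 889); 889 − 610 = 279
take 233 (≤ 279); 279 − 233 = 46
take 34 (≤ 46); 46 − 34 = 12
take 8 (≤ 12); 12 − 8 = 4
take 3 (≤ 4); 4 − 3 = 1
take 1 (≤ 1); 1 − 1 = 0
889 = 610 + 233 + 34 + 8 + 3 + 1, which has 6 terms.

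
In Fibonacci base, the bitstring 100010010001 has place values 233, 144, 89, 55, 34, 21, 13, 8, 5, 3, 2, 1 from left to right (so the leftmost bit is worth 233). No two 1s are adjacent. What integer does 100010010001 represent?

276

Summing the place values of the 1 bits: 233 + 34 + 8 + 1 = 276.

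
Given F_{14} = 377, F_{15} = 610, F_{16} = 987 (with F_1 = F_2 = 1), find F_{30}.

By the addition formula F_{m+n} = F_m F_{n+1} + F_{m−1} F_n with m=15, n=15: F_{30} = 610·987 + 377·610 = 602070 + 229970 = 832040.

832040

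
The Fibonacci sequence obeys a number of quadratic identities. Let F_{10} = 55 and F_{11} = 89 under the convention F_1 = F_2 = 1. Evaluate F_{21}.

10946

By F_{2k+1} = F_k² + F_{k+1}²: F_{21} = 55² + 89² = 3025 + 7921 = 10946.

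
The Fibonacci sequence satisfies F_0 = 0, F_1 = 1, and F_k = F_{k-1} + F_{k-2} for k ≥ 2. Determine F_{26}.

Iterating the recurrence up to F_{21} = 10946 and F_{20} = 6765:
F_{22} = F_{21} + F_{20} = 10946 + 6765 = 17711
F_{23} = F_{22} + F_{21} = 17711 + 10946 = 28657
F_{24} = F_{23} + F_{22} = 28657 + 17711 = 46368
F_{25} = F_{24} + F_{23} = 46368 + 28657 = 75025
F_{26} = F_{25} + F_{24} = 75025 + 46368 = 121393

121393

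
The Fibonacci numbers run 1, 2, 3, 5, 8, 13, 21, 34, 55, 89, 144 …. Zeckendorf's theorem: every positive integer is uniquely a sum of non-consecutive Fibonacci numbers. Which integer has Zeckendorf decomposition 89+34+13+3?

89+34+13+3 = 139.

139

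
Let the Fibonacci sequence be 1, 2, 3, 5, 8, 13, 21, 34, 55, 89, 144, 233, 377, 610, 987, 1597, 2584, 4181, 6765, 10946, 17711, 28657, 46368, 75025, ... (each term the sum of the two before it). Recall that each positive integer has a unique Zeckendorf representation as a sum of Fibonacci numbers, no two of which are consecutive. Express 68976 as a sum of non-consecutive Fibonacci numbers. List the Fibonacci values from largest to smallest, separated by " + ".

46368 + 17711 + 4181 + 610 + 89 + 13 + 3 + 1

Greedily peel off the largest Fibonacci term at each step:
subtract 46368 from 68976: 22608 remains
subtract 17711 from 22608: 4897 remains
subtract 4181 from 4897: 716 remains
subtract 610 from 716: 106 remains
subtract 89 from 106: 17 remains
subtract 13 from 17: 4 remains
subtract 3 from 4: 1 remains
subtract 1 from 1: 0 remains
So 68976 = 46368 + 17711 + 4181 + 610 + 89 + 13 + 3 + 1, with no two terms consecutive in the sequence.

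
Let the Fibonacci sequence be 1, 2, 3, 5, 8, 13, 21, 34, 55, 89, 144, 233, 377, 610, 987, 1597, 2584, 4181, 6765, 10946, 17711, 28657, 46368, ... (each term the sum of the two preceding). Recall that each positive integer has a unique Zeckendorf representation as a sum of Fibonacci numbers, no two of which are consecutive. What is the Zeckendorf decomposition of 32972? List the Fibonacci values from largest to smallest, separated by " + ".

32972: greatest Fibonacci not exceeding it is 28657, leaving 4315
4315: greatest Fibonacci not exceeding it is 4181, leaving 134
134: greatest Fibonacci not exceeding it is 89, leaving 45
45: greatest Fibonacci not exceeding it is 34, leaving 11
11: greatest Fibonacci not exceeding it is 8, leaving 3
3: greatest Fibonacci not exceeding it is 3, leaving 0
So 32972 = 28657 + 4181 + 89 + 34 + 8 + 3, with no two terms consecutive in the sequence.

28657 + 4181 + 89 + 34 + 8 + 3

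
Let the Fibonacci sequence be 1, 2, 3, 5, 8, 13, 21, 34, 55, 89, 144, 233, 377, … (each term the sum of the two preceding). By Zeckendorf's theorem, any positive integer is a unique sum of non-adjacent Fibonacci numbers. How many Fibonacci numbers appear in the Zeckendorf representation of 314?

largest Fibonacci ≤ 314 is 233; 314 − 233 = 81
largest Fibonacci ≤ 81 is 55; 81 − 55 = 26
largest Fibonacci ≤ 26 is 21; 26 − 21 = 5
largest Fibonacci ≤ 5 is 5; 5 − 5 = 0
314 = 233 + 55 + 21 + 5, which has 4 terms.

4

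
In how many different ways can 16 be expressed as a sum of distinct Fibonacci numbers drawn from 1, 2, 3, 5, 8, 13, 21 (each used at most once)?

Starting from the Zeckendorf form and repeatedly splitting a term F_k into F_{k−1} + F_{k−2} (when neither is already used) reaches every representation.
16 = 13+3 = 13+2+1 = 8+5+3 = 8+5+2+1 — 4 representations.

4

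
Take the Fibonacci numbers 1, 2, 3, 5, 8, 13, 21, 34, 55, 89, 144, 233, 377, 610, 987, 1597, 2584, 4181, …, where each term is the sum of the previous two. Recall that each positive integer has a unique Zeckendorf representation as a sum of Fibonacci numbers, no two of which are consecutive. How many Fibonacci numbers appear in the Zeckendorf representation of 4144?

7

largest Fibonacci ≤ 4144 is 2584; 4144 − 2584 = 1560
largest Fibonacci ≤ 1560 is 987; 1560 − 987 = 573
largest Fibonacci ≤ 573 is 377; 573 − 377 = 196
largest Fibonacci ≤ 196 is 144; 196 − 144 = 52
largest Fibonacci ≤ 52 is 34; 52 − 34 = 18
largest Fibonacci ≤ 18 is 13; 18 − 13 = 5
largest Fibonacci ≤ 5 is 5; 5 − 5 = 0
4144 = 2584 + 987 + 377 + 144 + 34 + 13 + 5, which has 7 terms.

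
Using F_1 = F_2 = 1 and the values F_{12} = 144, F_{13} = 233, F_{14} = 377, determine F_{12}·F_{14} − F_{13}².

-1

144·377 − 233² = 54288 − 54289 = -1. (Cassini's identity: F_{k−1}F_{k+1} − F_k² = (−1)^k.)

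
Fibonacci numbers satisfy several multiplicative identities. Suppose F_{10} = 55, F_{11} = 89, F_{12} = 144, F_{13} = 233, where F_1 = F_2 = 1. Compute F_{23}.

By the addition formula F_{m+n} = F_m F_{n+1} + F_{m−1} F_n with m=11, n=12: F_{23} = 89·233 + 55·144 = 20737 + 7920 = 28657.

28657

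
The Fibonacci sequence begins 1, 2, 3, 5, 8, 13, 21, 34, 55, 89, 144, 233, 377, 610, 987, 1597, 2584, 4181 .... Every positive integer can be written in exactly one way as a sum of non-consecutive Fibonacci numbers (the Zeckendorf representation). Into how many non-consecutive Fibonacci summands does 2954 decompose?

6

Greedy algorithm:
take 2584 (≤ 2954); 2954 − 2584 = 370
take 233 (≤ 370); 370 − 233 = 137
take 89 (≤ 137); 137 − 89 = 48
take 34 (≤ 48); 48 − 34 = 14
take 13 (≤ 14); 14 − 13 = 1
take 1 (≤ 1); 1 − 1 = 0
2954 = 2584 + 233 + 89 + 34 + 13 + 1, which has 6 terms.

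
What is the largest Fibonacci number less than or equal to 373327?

317811 ≤ 373327 < 514229, so the largest Fibonacci number not exceeding 373327 is 317811.

317811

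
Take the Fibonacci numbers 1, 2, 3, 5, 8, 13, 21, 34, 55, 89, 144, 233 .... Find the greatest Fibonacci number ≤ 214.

144

144 ≤ 214 < 233, so the largest Fibonacci number not exceeding 214 is 144.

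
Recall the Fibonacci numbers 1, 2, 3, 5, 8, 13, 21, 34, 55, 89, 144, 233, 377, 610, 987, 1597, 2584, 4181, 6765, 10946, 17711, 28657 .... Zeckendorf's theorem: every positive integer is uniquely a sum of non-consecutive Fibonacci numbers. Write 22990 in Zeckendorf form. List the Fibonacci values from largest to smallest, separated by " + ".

17711 + 4181 + 987 + 89 + 21 + 1

subtract 17711 from 22990: 5279 remains
subtract 4181 from 5279: 1098 remains
subtract 987 from 1098: 111 remains
subtract 89 from 111: 22 remains
subtract 21 from 22: 1 remains
subtract 1 from 1: 0 remains
So 22990 = 17711 + 4181 + 987 + 89 + 21 + 1, with no two terms consecutive in the sequence.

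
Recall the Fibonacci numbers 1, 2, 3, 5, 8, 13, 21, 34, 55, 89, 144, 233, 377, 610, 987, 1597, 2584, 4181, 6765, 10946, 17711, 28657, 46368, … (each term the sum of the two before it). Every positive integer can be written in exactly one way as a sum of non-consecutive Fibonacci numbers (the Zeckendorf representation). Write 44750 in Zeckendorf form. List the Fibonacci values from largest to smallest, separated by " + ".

28657 + 10946 + 4181 + 610 + 233 + 89 + 34

44750 − 28657 = 16093
16093 − 10946 = 5147
5147 − 4181 = 966
966 − 610 = 356
356 − 233 = 123
123 − 89 = 34
34 − 34 = 0
So 44750 = 28657 + 10946 + 4181 + 610 + 233 + 89 + 34, with no two terms consecutive in the sequence.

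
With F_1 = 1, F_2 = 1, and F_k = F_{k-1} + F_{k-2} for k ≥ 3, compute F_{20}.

Iterating the recurrence up to F_{13} = 233 and F_{12} = 144:
F_{14} = F_{13} + F_{12} = 233 + 144 = 377
F_{15} = F_{14} + F_{13} = 377 + 233 = 610
F_{16} = F_{15} + F_{14} = 610 + 377 = 987
F_{17} = F_{16} + F_{15} = 987 + 610 = 1597
F_{18} = F_{17} + F_{16} = 1597 + 987 = 2584
F_{19} = F_{18} + F_{17} = 2584 + 1597 = 4181
F_{20} = F_{19} + F_{18} = 4181 + 2584 = 6765

6765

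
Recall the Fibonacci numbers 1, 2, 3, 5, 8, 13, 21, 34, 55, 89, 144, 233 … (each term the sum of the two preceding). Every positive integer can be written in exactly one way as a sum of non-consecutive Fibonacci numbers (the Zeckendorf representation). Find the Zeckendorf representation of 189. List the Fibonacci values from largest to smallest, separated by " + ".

largest Fibonacci ≤ 189 is 144; 189 − 144 = 45
largest Fibonacci ≤ 45 is 34; 45 − 34 = 11
largest Fibonacci ≤ 11 is 8; 11 − 8 = 3
largest Fibonacci ≤ 3 is 3; 3 − 3 = 0
So 189 = 144 + 34 + 8 + 3, with no two terms consecutive in the sequence.

144 + 34 + 8 + 3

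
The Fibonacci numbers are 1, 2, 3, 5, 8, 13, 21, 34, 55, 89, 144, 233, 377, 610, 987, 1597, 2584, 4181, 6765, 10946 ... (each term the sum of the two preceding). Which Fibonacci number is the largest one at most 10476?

6765 ≤ 10476 < 10946, so the largest Fibonacci number not exceeding 10476 is 6765.

6765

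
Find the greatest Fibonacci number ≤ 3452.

2584

2584 ≤ 3452 < 4181, so the largest Fibonacci number not exceeding 3452 is 2584.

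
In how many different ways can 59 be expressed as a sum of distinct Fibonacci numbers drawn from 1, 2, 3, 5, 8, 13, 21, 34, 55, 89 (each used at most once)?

Each representation comes from the Zeckendorf form by replacing some F_k with F_{k−1} + F_{k−2} where possible.
59 = 55+3+1 = 34+21+3+1 = 34+13+8+3+1 — 3 representations.

3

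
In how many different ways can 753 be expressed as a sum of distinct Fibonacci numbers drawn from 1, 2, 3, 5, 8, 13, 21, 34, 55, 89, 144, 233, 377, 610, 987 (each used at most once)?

Each representation comes from the Zeckendorf form by replacing some F_k with F_{k−1} + F_{k−2} where possible.
753 = 610+89+34+13+5+2 = 377+233+89+34+13+5+2 — 2 representations.

2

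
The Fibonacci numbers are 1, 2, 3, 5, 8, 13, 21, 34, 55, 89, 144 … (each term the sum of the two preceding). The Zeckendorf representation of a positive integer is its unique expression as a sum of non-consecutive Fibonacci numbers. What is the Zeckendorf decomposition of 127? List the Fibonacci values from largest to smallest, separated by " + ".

89 + 34 + 3 + 1

Greedily peel off the largest Fibonacci term at each step:
89 ≤ 127 < 144, so take 89; remainder 38
34 ≤ 38 < 55, so take 34; remainder 4
3 ≤ 4 < 5, so take 3; remainder 1
1 ≤ 1 < 2, so take 1; remainder 0
So 127 = 89 + 34 + 3 + 1, with no two terms consecutive in the sequence.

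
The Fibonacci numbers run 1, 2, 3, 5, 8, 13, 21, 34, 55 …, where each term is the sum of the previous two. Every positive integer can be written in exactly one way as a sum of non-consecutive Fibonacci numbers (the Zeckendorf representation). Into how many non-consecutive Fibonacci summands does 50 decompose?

largest Fibonacci ≤ 50 is 34; 50 − 34 = 16
largest Fibonacci ≤ 16 is 13; 16 − 13 = 3
largest Fibonacci ≤ 3 is 3; 3 − 3 = 0
50 = 34 + 13 + 3, which has 3 terms.

3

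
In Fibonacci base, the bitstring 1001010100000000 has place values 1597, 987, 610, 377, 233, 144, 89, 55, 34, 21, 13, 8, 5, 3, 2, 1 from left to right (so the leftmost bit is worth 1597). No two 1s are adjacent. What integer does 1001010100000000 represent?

Summing the place values of the 1 bits: 1597 + 377 + 144 + 55 = 2173.

2173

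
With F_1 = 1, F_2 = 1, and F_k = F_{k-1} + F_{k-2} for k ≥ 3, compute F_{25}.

Iterating the recurrence up to F_{18} = 2584 and F_{17} = 1597:
F_{19} = F_{18} + F_{17} = 2584 + 1597 = 4181
F_{20} = F_{19} + F_{18} = 4181 + 2584 = 6765
F_{21} = F_{20} + F_{19} = 6765 + 4181 = 10946
F_{22} = F_{21} + F_{20} = 10946 + 6765 = 17711
F_{23} = F_{22} + F_{21} = 17711 + 10946 = 28657
F_{24} = F_{23} + F_{22} = 28657 + 17711 = 46368
F_{25} = F_{24} + F_{23} = 46368 + 28657 = 75025

75025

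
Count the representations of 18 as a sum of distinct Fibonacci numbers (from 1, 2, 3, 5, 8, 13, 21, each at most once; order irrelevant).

3

Each representation comes from the Zeckendorf form by replacing some F_k with F_{k−1} + F_{k−2} where possible.
18 = 13+5 = 13+3+2 = 8+5+3+2 — 3 representations.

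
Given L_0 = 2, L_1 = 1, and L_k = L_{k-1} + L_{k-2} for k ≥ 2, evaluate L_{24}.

Iterating the recurrence up to L_{18} = 5778 and L_{17} = 3571:
L_{19} = L_{18} + L_{17} = 5778 + 3571 = 9349
L_{20} = L_{19} + L_{18} = 9349 + 5778 = 15127
L_{21} = L_{20} + L_{19} = 15127 + 9349 = 24476
L_{22} = L_{21} + L_{20} = 24476 + 15127 = 39603
L_{23} = L_{22} + L_{21} = 39603 + 24476 = 64079
L_{24} = L_{23} + L_{22} = 64079 + 39603 = 103682

103682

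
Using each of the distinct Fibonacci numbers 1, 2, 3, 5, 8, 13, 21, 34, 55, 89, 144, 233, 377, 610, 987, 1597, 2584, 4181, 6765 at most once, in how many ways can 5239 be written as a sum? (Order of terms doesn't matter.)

56

Each representation comes from the Zeckendorf form by replacing some F_k with F_{k−1} + F_{k−2} where possible.
5239 = 4181+987+55+13+3 = 4181+987+55+13+2+1 = 4181+987+55+8+5+3 = 4181+987+34+21+13+3 = … (52 more), for 56 in all.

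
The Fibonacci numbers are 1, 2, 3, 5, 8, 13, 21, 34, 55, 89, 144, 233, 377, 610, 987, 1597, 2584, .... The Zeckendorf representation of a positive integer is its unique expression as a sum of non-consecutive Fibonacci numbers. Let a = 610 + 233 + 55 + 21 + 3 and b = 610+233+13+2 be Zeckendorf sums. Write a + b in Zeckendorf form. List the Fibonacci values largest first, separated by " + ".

The two numbers are 922 and 858, so their sum is 1780.
largest Fibonacci ≤ 1780 is 1597; 1780 − 1597 = 183
largest Fibonacci ≤ 183 is 144; 183 − 144 = 39
largest Fibonacci ≤ 39 is 34; 39 − 34 = 5
largest Fibonacci ≤ 5 is 5; 5 − 5 = 0

1597 + 144 + 34 + 5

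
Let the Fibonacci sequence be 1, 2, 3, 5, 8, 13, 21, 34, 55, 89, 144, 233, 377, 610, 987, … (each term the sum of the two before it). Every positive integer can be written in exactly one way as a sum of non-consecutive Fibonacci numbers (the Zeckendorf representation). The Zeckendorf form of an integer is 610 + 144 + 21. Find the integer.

775

610 + 144 + 21 = 775.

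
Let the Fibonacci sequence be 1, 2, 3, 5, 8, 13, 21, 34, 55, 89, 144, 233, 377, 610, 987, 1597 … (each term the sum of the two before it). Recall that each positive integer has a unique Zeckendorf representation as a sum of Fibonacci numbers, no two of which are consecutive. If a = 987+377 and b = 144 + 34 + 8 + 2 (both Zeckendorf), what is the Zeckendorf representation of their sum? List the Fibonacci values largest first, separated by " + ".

987 + 377 + 144 + 34 + 8 + 2

The two numbers are 1364 and 188, so their sum is 1552.
1552 − 987 = 565
565 − 377 = 188
188 − 144 = 44
44 − 34 = 10
10 − 8 = 2
2 − 2 = 0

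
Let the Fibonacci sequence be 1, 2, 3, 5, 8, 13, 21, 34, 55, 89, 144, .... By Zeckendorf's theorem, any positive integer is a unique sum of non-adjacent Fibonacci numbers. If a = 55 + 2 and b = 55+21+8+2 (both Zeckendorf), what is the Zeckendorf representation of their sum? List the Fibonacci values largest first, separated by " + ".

89 + 34 + 13 + 5 + 2

The two numbers are 57 and 86, so their sum is 143.
Greedy algorithm:
largest Fibonacci ≤ 143 is 89; 143 − 89 = 54
largest Fibonacci ≤ 54 is 34; 54 − 34 = 20
largest Fibonacci ≤ 20 is 13; 20 − 13 = 7
largest Fibonacci ≤ 7 is 5; 7 − 5 = 2
largest Fibonacci ≤ 2 is 2; 2 − 2 = 0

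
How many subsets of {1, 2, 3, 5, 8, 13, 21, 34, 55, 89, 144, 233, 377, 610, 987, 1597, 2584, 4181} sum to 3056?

Starting from the Zeckendorf form and repeatedly splitting a term F_k into F_{k−1} + F_{k−2} (when neither is already used) reaches every representation.
3056 = 2584+377+89+5+1 = 2584+377+89+3+2+1 = 2584+377+55+34+5+1 = 2584+233+144+89+5+1 = 1597+987+377+89+5+1 = … (30 more), for 35 in all.

35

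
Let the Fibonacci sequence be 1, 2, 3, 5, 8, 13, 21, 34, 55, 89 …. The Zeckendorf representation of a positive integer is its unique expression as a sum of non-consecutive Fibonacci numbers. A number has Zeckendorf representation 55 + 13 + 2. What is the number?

70

55 + 13 + 2 = 70.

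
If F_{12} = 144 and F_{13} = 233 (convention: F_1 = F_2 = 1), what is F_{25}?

75025

By F_{2k+1} = F_k² + F_{k+1}²: F_{25} = 144² + 233² = 20736 + 54289 = 75025.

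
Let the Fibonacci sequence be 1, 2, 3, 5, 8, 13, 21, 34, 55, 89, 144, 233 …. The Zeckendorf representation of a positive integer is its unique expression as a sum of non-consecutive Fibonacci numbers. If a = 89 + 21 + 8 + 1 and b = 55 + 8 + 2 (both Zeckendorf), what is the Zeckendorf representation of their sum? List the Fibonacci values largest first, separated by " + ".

144 + 34 + 5 + 1

The two numbers are 119 and 65, so their sum is 184.
184 − 144 = 40
40 − 34 = 6
6 − 5 = 1
1 − 1 = 0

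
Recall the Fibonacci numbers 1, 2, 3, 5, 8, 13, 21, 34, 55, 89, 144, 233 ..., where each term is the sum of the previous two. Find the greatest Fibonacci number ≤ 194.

144

144 ≤ 194 < 233, so the largest Fibonacci number not exceeding 194 is 144.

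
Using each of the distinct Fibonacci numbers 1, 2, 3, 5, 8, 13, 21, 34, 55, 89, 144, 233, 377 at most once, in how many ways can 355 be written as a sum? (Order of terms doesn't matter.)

Each representation comes from the Zeckendorf form by replacing some F_k with F_{k−1} + F_{k−2} where possible.
355 = 233+89+21+8+3+1 = 233+55+34+21+8+3+1 = 144+89+55+34+21+8+3+1 — 3 representations.

3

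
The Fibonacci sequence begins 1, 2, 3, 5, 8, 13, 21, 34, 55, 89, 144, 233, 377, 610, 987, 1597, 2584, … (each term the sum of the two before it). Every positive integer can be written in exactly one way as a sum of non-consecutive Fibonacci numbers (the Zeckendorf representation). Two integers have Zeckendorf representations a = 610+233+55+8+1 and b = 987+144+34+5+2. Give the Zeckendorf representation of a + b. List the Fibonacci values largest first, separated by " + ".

1597 + 377 + 89 + 13 + 3

The two numbers are 907 and 1172, so their sum is 2079.
Greedy algorithm:
1597 ≤ 2079 < 2584, so take 1597; remainder 482
377 ≤ 482 < 610, so take 377; remainder 105
89 ≤ 105 < 144, so take 89; remainder 16
13 ≤ 16 < 21, so take 13; remainder 3
3 ≤ 3 < 5, so take 3; remainder 0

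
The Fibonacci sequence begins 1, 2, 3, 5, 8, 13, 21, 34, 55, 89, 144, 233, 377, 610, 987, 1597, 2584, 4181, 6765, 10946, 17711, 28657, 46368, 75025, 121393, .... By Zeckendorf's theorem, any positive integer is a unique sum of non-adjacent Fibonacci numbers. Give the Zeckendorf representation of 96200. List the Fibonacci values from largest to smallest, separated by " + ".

Greedy algorithm:
subtract 75025 from 96200: 21175 remains
subtract 17711 from 21175: 3464 remains
subtract 2584 from 3464: 880 remains
subtract 610 from 880: 270 remains
subtract 233 from 270: 37 remains
subtract 34 from 37: 3 remains
subtract 3 from 3: 0 remains
So 96200 = 75025 + 17711 + 2584 + 610 + 233 + 34 + 3, with no two terms consecutive in the sequence.

75025 + 17711 + 2584 + 610 + 233 + 34 + 3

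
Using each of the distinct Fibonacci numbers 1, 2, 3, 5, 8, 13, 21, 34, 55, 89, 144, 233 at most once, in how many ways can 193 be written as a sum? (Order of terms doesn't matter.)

6

Each representation comes from the Zeckendorf form by replacing some F_k with F_{k−1} + F_{k−2} where possible.
193 = 144+34+13+2 = 144+34+8+5+2 = 89+55+34+13+2 = … (3 more), for 6 in all.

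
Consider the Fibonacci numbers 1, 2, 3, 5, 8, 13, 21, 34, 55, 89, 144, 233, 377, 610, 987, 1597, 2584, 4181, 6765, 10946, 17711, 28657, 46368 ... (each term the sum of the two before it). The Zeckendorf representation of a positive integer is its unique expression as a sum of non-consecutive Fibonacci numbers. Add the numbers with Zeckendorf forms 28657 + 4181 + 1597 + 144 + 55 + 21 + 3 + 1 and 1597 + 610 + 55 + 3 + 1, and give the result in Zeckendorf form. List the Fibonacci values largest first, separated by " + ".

28657 + 6765 + 987 + 377 + 89 + 34 + 13 + 3

The two numbers are 34659 and 2266, so their sum is 36925.
take 28657 (≤ 36925); 36925 − 28657 = 8268
take 6765 (≤ 8268); 8268 − 6765 = 1503
take 987 (≤ 1503); 1503 − 987 = 516
take 377 (≤ 516); 516 − 377 = 139
take 89 (≤ 139); 139 − 89 = 50
take 34 (≤ 50); 50 − 34 = 16
take 13 (≤ 16); 16 − 13 = 3
take 3 (≤ 3); 3 − 3 = 0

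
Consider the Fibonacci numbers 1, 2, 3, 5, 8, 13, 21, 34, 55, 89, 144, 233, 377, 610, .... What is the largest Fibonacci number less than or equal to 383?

377 ≤ 383 < 610, so the largest Fibonacci number not exceeding 383 is 377.

377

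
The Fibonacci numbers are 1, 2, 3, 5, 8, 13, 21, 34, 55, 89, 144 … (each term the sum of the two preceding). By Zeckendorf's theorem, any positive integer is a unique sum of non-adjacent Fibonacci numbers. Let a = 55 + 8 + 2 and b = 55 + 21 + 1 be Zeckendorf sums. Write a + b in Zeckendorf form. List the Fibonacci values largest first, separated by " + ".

The two numbers are 65 and 77, so their sum is 142.
Greedily peel off the largest Fibonacci term at each step:
subtract 89 from 142: 53 remains
subtract 34 from 53: 19 remains
subtract 13 from 19: 6 remains
subtract 5 from 6: 1 remains
subtract 1 from 1: 0 remains

89 + 34 + 13 + 5 + 1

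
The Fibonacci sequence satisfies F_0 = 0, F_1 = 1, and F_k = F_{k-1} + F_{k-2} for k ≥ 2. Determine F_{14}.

377

Iterating the recurrence up to F_{7} = 13 and F_{6} = 8:
F_{8} = F_{7} + F_{6} = 13 + 8 = 21
F_{9} = F_{8} + F_{7} = 21 + 13 = 34
F_{10} = F_{9} + F_{8} = 34 + 21 = 55
F_{11} = F_{10} + F_{9} = 55 + 34 = 89
F_{12} = F_{11} + F_{10} = 89 + 55 = 144
F_{13} = F_{12} + F_{11} = 144 + 89 = 233
F_{14} = F_{13} + F_{12} = 233 + 144 = 377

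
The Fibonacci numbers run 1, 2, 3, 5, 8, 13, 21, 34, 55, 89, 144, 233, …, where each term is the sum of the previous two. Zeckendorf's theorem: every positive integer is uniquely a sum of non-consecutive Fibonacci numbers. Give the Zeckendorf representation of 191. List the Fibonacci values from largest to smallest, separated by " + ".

144 + 34 + 13

subtract 144 from 191: 47 remains
subtract 34 from 47: 13 remains
subtract 13 from 13: 0 remains
So 191 = 144 + 34 + 13, with no two terms consecutive in the sequence.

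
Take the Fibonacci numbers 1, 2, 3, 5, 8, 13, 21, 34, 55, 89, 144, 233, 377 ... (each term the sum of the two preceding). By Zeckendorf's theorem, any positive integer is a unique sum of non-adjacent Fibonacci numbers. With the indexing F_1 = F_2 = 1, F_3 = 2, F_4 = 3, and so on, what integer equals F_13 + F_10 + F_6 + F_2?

297

F_13 + F_10 + F_6 + F_2 = 233 + 55 + 8 + 1 = 297.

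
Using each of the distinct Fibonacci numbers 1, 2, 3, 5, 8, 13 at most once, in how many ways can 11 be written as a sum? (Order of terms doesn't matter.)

3

11 = 8+3 = 8+2+1 = 5+3+2+1 — 3 representations.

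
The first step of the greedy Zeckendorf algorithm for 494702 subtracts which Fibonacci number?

317811 ≤ 494702 < 514229, so the largest Fibonacci number not exceeding 494702 is 317811.

317811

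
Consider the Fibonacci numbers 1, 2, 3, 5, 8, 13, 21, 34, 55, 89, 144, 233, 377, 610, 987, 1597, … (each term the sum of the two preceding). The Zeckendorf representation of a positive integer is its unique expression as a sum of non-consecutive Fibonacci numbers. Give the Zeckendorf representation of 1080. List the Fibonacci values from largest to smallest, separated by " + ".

Greedily peel off the largest Fibonacci term at each step:
987 ≤ 1080 < 1597, so take 987; remainder 93
89 ≤ 93 < 144, so take 89; remainder 4
3 ≤ 4 < 5, so take 3; remainder 1
1 ≤ 1 < 2, so take 1; remainder 0
So 1080 = 987 + 89 + 3 + 1, with no two terms consecutive in the sequence.

987 + 89 + 3 + 1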